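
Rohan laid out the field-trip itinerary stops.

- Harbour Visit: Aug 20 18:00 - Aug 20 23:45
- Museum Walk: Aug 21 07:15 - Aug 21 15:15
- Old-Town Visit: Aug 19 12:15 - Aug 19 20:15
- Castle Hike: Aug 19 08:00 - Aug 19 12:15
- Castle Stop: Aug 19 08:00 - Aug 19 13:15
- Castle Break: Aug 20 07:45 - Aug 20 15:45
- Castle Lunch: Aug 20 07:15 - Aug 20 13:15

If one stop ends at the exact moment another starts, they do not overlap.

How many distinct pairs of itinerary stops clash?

3

Sorted by start: Castle Stop, Castle Hike, Old-Town Visit, Castle Lunch, Castle Break, Harbour Visit, Museum Walk.
Castle Hike starts before Castle Stop ends → Castle Stop and Castle Hike overlap.
Old-Town Visit starts before Castle Stop ends → Castle Stop and Old-Town Visit overlap.
Castle Lunch starts after Castle Stop ends — done with Castle Stop.
Old-Town Visit starts exactly when Castle Hike ends (back-to-back, no overlap) — done with Castle Hike.
Castle Lunch starts after Old-Town Visit ends — done with Old-Town Visit.
Castle Break starts before Castle Lunch ends → Castle Lunch and Castle Break overlap.
Harbour Visit starts after Castle Lunch ends — done with Castle Lunch.
Harbour Visit starts after Castle Break ends — done with Castle Break.
Museum Walk starts after Harbour Visit ends.
Overlapping pairs: Castle Break & Castle Lunch, Castle Hike & Castle Stop, Castle Stop & Old-Town Visit — 3 in total.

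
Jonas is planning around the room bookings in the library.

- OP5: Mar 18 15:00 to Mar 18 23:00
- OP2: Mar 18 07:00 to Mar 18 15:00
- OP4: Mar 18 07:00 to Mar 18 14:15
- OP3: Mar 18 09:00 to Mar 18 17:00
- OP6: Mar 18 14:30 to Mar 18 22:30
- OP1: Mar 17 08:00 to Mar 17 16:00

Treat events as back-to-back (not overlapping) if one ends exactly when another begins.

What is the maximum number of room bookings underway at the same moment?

Sort all start/end points and keep a running count:
Mar 17 08:00 start OP1 → 1
Mar 17 16:00 end OP1 → 0
Mar 18 07:00 start OP2 → 1
Mar 18 07:00 start OP4 → 2
Mar 18 09:00 start OP3 → 3
Mar 18 14:15 end OP4 → 2
Mar 18 14:30 start OP6 → 3
Mar 18 15:00 end OP2 → 2
Mar 18 15:00 start OP5 → 3
Mar 18 17:00 end OP3 → 2
Mar 18 22:30 end OP6 → 1
Mar 18 23:00 end OP5 → 0
Peak is 3, at Mar 18 09:00 (OP2, OP3, OP4).

3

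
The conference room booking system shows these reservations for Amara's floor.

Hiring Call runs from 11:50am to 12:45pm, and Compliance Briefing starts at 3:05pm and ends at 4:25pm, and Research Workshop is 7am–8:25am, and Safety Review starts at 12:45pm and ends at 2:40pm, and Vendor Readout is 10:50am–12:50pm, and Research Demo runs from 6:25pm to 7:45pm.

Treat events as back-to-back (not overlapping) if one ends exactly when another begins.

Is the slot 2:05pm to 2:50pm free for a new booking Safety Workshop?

Research Workshop: ends 8:25am at or before Safety Workshop starts 2:05pm → clear.
Vendor Readout: ends 12:50pm at or before Safety Workshop starts 2:05pm → clear.
Hiring Call: ends 12:45pm at or before Safety Workshop starts 2:05pm → clear.
Safety Review: starts 12:45pm before Safety Workshop ends 2:50pm, and ends 2:40pm after Safety Workshop starts 2:05pm → overlap.
Compliance Briefing: starts 3:05pm at or after Safety Workshop ends 2:50pm → clear.
Research Demo: starts 6:25pm at or after Safety Workshop ends 2:50pm → clear.
Safety Workshop overlaps Safety Review.

No — it overlaps Safety Review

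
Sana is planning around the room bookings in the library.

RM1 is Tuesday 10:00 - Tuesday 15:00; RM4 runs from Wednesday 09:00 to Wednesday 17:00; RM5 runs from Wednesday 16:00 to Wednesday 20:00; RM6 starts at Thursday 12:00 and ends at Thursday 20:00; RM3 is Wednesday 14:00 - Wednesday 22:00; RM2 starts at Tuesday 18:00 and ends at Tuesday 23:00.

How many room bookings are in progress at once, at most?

3

Sort all start/end points and keep a running count:
Tuesday 10:00 start RM1 → 1
Tuesday 15:00 end RM1 → 0
Tuesday 18:00 start RM2 → 1
Tuesday 23:00 end RM2 → 0
Wednesday 09:00 start RM4 → 1
Wednesday 14:00 start RM3 → 2
Wednesday 16:00 start RM5 → 3
Wednesday 17:00 end RM4 → 2
Wednesday 20:00 end RM5 → 1
Wednesday 22:00 end RM3 → 0
Thursday 12:00 start RM6 → 1
Thursday 20:00 end RM6 → 0
Peak is 3, at Wednesday 16:00 (RM3, RM4, RM5).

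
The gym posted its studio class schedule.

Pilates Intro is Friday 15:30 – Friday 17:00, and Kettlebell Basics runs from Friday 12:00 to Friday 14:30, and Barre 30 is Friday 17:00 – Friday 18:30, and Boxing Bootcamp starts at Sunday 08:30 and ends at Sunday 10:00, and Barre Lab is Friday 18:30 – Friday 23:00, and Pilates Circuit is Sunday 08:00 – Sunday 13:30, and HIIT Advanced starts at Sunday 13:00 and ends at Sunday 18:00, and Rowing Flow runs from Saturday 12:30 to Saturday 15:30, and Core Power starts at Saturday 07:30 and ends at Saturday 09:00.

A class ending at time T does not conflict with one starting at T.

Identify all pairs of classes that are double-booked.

Sorted by start: Kettlebell Basics, Pilates Intro, Barre 30, Barre Lab, Core Power, Rowing Flow, Pilates Circuit, Boxing Bootcamp, HIIT Advanced.
Pilates Intro starts after Kettlebell Basics ends; Kettlebell Basics is clear from here.
Barre 30 starts exactly when Pilates Intro ends (back-to-back, no overlap); Pilates Intro is clear from here.
Barre Lab starts exactly when Barre 30 ends (back-to-back, no overlap); Barre 30 is clear from here.
Core Power starts after Barre Lab ends; Barre Lab is clear from here.
Rowing Flow starts after Core Power ends; Core Power is clear from here.
Pilates Circuit starts after Rowing Flow ends; Rowing Flow is clear from here.
Boxing Bootcamp starts before Pilates Circuit ends → Pilates Circuit and Boxing Bootcamp overlap.
HIIT Advanced starts before Pilates Circuit ends → Pilates Circuit and HIIT Advanced overlap.
HIIT Advanced starts after Boxing Bootcamp ends.

Boxing Bootcamp & Pilates Circuit, HIIT Advanced & Pilates Circuit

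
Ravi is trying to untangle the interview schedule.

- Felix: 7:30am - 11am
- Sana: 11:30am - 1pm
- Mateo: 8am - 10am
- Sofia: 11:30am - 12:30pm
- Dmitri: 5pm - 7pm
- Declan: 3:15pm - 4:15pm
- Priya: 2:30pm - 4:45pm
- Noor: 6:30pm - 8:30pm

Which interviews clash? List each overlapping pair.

Declan & Priya, Dmitri & Noor, Felix & Mateo, Sana & Sofia

Sorted by start: Felix, Mateo, Sana, Sofia, Priya, Declan, Dmitri, Noor.
Mateo starts before Felix ends → Felix and Mateo overlap.
Sana starts after Felix ends; Felix is clear from here.
Sana starts after Mateo ends; Mateo is clear from here.
Sofia starts before Sana ends → Sana and Sofia overlap.
Priya starts after Sana ends; Sana is clear from here.
Priya starts after Sofia ends; Sofia is clear from here.
Declan starts before Priya ends → Priya and Declan overlap.
Dmitri starts after Priya ends; Priya is clear from here.
Dmitri starts after Declan ends; Declan is clear from here.
Noor starts before Dmitri ends → Dmitri and Noor overlap.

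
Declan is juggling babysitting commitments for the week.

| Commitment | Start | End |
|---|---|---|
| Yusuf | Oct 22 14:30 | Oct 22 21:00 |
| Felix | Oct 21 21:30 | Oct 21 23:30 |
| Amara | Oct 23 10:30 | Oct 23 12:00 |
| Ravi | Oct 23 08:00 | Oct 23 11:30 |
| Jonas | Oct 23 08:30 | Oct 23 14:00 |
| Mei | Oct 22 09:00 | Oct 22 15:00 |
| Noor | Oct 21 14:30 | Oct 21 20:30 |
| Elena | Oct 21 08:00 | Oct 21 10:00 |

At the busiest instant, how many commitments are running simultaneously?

3

Sweep the timeline, counting +1 at each start and −1 at each end (ends before starts at a tie):
Oct 21 08:00 start Elena → 1
Oct 21 10:00 end Elena → 0
Oct 21 14:30 start Noor → 1
Oct 21 20:30 end Noor → 0
Oct 21 21:30 start Felix → 1
Oct 21 23:30 end Felix → 0
Oct 22 09:00 start Mei → 1
Oct 22 14:30 start Yusuf → 2
Oct 22 15:00 end Mei → 1
Oct 22 21:00 end Yusuf → 0
Oct 23 08:00 start Ravi → 1
Oct 23 08:30 start Jonas → 2
Oct 23 10:30 start Amara → 3
Oct 23 11:30 end Ravi → 2
Oct 23 12:00 end Amara → 1
Oct 23 14:00 end Jonas → 0
Peak is 3, at Oct 23 10:30 (Amara, Jonas, Ravi).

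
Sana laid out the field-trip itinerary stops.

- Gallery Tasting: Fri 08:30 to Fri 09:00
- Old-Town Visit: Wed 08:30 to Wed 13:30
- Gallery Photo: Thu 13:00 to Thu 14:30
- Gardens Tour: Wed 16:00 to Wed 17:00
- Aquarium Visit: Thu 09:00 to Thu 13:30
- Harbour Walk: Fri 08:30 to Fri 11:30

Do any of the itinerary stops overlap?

Yes

Sorted by start: Old-Town Visit, Gardens Tour, Aquarium Visit, Gallery Photo, Gallery Tasting, Harbour Walk.
Gardens Tour starts after Old-Town Visit ends — done with Old-Town Visit.
Aquarium Visit starts after Gardens Tour ends — done with Gardens Tour.
Gallery Photo starts before Aquarium Visit ends → Aquarium Visit and Gallery Photo overlap.
That's a conflict, so the schedule is not conflict-free.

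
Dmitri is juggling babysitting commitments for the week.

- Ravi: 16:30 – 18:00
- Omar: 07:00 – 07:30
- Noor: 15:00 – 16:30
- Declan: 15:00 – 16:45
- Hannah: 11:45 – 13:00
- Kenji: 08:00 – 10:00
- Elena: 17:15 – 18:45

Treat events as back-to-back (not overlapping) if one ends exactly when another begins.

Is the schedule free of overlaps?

No

Sorted by start: Omar, Kenji, Hannah, Noor, Declan, Ravi, Elena.
Kenji starts after Omar ends, so nothing later overlaps Omar either.
Hannah starts after Kenji ends, so nothing later overlaps Kenji either.
Noor starts after Hannah ends, so nothing later overlaps Hannah either.
Declan starts before Noor ends → Noor and Declan overlap.
That's a conflict, so the schedule is not conflict-free.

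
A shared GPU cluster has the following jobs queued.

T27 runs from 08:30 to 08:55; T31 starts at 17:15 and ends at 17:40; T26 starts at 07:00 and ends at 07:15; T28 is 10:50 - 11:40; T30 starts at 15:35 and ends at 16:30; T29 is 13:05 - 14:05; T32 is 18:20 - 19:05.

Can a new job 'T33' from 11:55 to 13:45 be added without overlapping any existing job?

No — it overlaps T29

T26: ends 07:15 at or before T33 starts 11:55 → clear.
T27: ends 08:55 at or before T33 starts 11:55 → clear.
T28: ends 11:40 at or before T33 starts 11:55 → clear.
T29: starts 13:05 before T33 ends 13:45, and ends 14:05 after T33 starts 11:55 → overlap.
T30: starts 15:35 at or after T33 ends 13:45 → clear.
T31: starts 17:15 at or after T33 ends 13:45 → clear.
T32: starts 18:20 at or after T33 ends 13:45 → clear.
T33 overlaps T29.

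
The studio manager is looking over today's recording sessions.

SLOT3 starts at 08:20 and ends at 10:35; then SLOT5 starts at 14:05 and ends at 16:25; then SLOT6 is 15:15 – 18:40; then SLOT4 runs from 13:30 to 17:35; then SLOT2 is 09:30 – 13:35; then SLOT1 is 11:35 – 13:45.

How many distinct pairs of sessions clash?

Check each pair: they overlap iff neither finishes before the other starts.
Sorted by start: SLOT3, SLOT2, SLOT1, SLOT4, SLOT5, SLOT6.
SLOT2 starts before SLOT3 ends → SLOT3 and SLOT2 overlap.
SLOT1 starts after SLOT3 ends, so nothing later overlaps SLOT3 either.
SLOT1 starts before SLOT2 ends → SLOT2 and SLOT1 overlap.
SLOT4 starts before SLOT2 ends → SLOT2 and SLOT4 overlap.
SLOT5 starts after SLOT2 ends, so nothing later overlaps SLOT2 either.
SLOT4 starts before SLOT1 ends → SLOT1 and SLOT4 overlap.
SLOT5 starts after SLOT1 ends, so nothing later overlaps SLOT1 either.
SLOT5 starts before SLOT4 ends → SLOT4 and SLOT5 overlap.
SLOT6 starts before SLOT4 ends → SLOT4 and SLOT6 overlap.
SLOT6 starts before SLOT5 ends → SLOT5 and SLOT6 overlap.
Overlapping pairs: SLOT1 & SLOT2, SLOT1 & SLOT4, SLOT2 & SLOT3, SLOT2 & SLOT4, SLOT4 & SLOT5, SLOT4 & SLOT6, SLOT5 & SLOT6 — 7 in total.

7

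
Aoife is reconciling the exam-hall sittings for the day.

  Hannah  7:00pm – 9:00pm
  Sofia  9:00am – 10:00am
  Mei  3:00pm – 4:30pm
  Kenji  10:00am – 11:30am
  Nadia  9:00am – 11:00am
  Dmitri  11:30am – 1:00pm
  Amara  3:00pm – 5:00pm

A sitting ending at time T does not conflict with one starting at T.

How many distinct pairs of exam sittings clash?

Two intervals overlap when each starts before the other ends.
Sorted by start: Sofia, Nadia, Kenji, Dmitri, Mei, Amara, Hannah.
Nadia starts before Sofia ends → Sofia and Nadia overlap.
Kenji starts exactly when Sofia ends (back-to-back, no overlap), so Sofia has no further overlaps.
Kenji starts before Nadia ends → Nadia and Kenji overlap.
Dmitri starts after Nadia ends, so Nadia has no further overlaps.
Dmitri starts exactly when Kenji ends (back-to-back, no overlap), so Kenji has no further overlaps.
Mei starts after Dmitri ends, so Dmitri has no further overlaps.
Amara starts before Mei ends → Mei and Amara overlap.
Hannah starts after Mei ends.
Hannah starts after Amara ends.
Overlapping pairs: Amara & Mei, Kenji & Nadia, Nadia & Sofia — 3 in total.

3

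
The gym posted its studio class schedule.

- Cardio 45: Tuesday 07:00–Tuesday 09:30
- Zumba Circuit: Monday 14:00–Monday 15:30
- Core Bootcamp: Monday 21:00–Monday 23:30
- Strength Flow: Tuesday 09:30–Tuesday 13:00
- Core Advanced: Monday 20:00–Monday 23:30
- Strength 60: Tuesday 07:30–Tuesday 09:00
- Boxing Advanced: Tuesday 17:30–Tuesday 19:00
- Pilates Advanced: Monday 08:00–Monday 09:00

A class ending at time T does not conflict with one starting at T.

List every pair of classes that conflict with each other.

Cardio 45 & Strength 60, Core Advanced & Core Bootcamp

Sorted by start: Pilates Advanced, Zumba Circuit, Core Advanced, Core Bootcamp, Cardio 45, Strength 60, Strength Flow, Boxing Advanced.
Zumba Circuit starts after Pilates Advanced ends — done with Pilates Advanced.
Core Advanced starts after Zumba Circuit ends — done with Zumba Circuit.
Core Bootcamp starts before Core Advanced ends → Core Advanced and Core Bootcamp overlap.
Cardio 45 starts after Core Advanced ends — done with Core Advanced.
Cardio 45 starts after Core Bootcamp ends — done with Core Bootcamp.
Strength 60 starts before Cardio 45 ends → Cardio 45 and Strength 60 overlap.
Strength Flow starts exactly when Cardio 45 ends (back-to-back, no overlap) — done with Cardio 45.
Strength Flow starts after Strength 60 ends — done with Strength 60.
Boxing Advanced starts after Strength Flow ends.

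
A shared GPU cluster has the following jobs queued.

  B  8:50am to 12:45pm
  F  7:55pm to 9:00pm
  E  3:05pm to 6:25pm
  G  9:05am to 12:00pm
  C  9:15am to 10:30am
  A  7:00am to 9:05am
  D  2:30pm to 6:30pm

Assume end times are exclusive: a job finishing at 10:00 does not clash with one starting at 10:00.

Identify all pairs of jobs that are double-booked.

A & B, B & C, B & G, C & G, D & E

Two intervals overlap when each starts before the other ends.
Sorted by start: A, B, G, C, D, E, F.
B starts before A ends → A and B overlap.
G starts exactly when A ends (back-to-back, no overlap), so nothing later overlaps A either.
G starts before B ends → B and G overlap.
C starts before B ends → B and C overlap.
D starts after B ends, so nothing later overlaps B either.
C starts before G ends → G and C overlap.
D starts after G ends, so nothing later overlaps G either.
D starts after C ends, so nothing later overlaps C either.
E starts before D ends → D and E overlap.
F starts after D ends.
F starts after E ends.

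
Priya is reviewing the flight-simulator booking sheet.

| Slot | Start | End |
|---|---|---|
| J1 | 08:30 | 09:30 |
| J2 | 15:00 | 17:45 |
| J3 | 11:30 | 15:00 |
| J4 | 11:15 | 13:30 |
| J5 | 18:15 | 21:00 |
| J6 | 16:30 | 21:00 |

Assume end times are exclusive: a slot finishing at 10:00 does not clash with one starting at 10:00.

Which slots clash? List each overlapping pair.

Sorted by start: J1, J4, J3, J2, J6, J5.
J4 starts after J1 ends, so J1 has no further overlaps.
J3 starts before J4 ends → J4 and J3 overlap.
J2 starts after J4 ends, so J4 has no further overlaps.
J2 starts exactly when J3 ends (back-to-back, no overlap), so J3 has no further overlaps.
J6 starts before J2 ends → J2 and J6 overlap.
J5 starts after J2 ends.
J5 starts before J6 ends → J6 and J5 overlap.

J2 & J6, J3 & J4, J5 & J6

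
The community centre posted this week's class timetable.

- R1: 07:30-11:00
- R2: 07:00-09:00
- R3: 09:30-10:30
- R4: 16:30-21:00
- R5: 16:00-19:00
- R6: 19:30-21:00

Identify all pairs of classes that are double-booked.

R1 & R2, R1 & R3, R4 & R5, R4 & R6

Sorted by start: R2, R1, R3, R5, R4, R6.
R1 starts before R2 ends → R2 and R1 overlap.
R3 starts after R2 ends, so nothing later overlaps R2 either.
R3 starts before R1 ends → R1 and R3 overlap.
R5 starts after R1 ends, so nothing later overlaps R1 either.
R5 starts after R3 ends, so nothing later overlaps R3 either.
R4 starts before R5 ends → R5 and R4 overlap.
R6 starts after R5 ends.
R6 starts before R4 ends → R4 and R6 overlap.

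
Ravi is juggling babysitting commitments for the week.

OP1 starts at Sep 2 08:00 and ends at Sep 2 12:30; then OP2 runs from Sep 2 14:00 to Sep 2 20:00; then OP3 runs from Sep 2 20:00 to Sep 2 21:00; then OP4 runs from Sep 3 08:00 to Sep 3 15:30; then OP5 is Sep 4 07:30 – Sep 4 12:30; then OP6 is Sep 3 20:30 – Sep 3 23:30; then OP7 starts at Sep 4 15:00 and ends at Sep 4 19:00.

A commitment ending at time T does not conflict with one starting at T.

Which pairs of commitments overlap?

none

Two intervals overlap when each starts before the other ends.
Sorted by start: OP1, OP2, OP3, OP4, OP6, OP5, OP7.
OP2 starts after OP1 ends; OP1 is clear from here.
OP3 starts exactly when OP2 ends (back-to-back, no overlap); OP2 is clear from here.
OP4 starts after OP3 ends; OP3 is clear from here.
OP6 starts after OP4 ends; OP4 is clear from here.
OP5 starts after OP6 ends; OP6 is clear from here.
OP7 starts after OP5 ends.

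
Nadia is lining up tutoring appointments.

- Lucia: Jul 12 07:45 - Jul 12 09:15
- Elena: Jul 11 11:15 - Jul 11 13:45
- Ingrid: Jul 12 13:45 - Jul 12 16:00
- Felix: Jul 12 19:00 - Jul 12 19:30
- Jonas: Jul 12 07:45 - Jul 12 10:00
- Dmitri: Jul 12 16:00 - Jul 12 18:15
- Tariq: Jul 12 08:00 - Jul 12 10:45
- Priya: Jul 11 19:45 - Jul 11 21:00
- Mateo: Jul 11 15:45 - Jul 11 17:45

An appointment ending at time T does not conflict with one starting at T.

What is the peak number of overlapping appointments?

3

Sweep the timeline, counting +1 at each start and −1 at each end (ends before starts at a tie):
Jul 11 11:15 start Elena → 1
Jul 11 13:45 end Elena → 0
Jul 11 15:45 start Mateo → 1
Jul 11 17:45 end Mateo → 0
Jul 11 19:45 start Priya → 1
Jul 11 21:00 end Priya → 0
Jul 12 07:45 start Jonas → 1
Jul 12 07:45 start Lucia → 2
Jul 12 08:00 start Tariq → 3
Jul 12 09:15 end Lucia → 2
Jul 12 10:00 end Jonas → 1
Jul 12 10:45 end Tariq → 0
Jul 12 13:45 start Ingrid → 1
Jul 12 16:00 end Ingrid → 0
Jul 12 16:00 start Dmitri → 1
Jul 12 18:15 end Dmitri → 0
Jul 12 19:00 start Felix → 1
Jul 12 19:30 end Felix → 0
Peak is 3, at Jul 12 08:00 (Jonas, Lucia, Tariq).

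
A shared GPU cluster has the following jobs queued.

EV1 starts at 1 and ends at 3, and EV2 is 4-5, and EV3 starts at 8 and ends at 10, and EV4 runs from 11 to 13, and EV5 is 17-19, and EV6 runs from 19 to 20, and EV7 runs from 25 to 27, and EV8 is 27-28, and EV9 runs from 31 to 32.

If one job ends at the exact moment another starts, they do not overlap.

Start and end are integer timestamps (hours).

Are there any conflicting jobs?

Sorted by start: EV1, EV2, EV3, EV4, EV5, EV6, EV7, EV8, EV9.
EV2 starts after EV1 ends; EV1 is clear from here.
EV3 starts after EV2 ends; EV2 is clear from here.
EV4 starts after EV3 ends; EV3 is clear from here.
EV5 starts after EV4 ends; EV4 is clear from here.
EV6 starts exactly when EV5 ends (back-to-back, no overlap); EV5 is clear from here.
EV7 starts after EV6 ends; EV6 is clear from here.
EV8 starts exactly when EV7 ends (back-to-back, no overlap); EV7 is clear from here.
EV9 starts after EV8 ends.
Every pair is clear; the schedule has no overlaps.

No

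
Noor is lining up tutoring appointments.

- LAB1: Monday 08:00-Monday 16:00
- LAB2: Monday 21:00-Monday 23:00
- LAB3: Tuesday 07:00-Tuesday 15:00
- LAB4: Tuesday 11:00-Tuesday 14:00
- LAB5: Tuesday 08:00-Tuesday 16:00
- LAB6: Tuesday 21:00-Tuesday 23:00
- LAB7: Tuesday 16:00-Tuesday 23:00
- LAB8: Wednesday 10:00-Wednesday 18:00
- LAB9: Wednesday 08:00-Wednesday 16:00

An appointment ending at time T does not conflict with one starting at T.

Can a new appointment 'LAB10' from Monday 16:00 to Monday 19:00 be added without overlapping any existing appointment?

LAB1: ends Monday 16:00 at or before LAB10 starts Monday 16:00 → clear.
LAB2: starts Monday 21:00 at or after LAB10 ends Monday 19:00 → clear.
LAB3: starts Tuesday 07:00 at or after LAB10 ends Monday 19:00 → clear.
LAB5: starts Tuesday 08:00 at or after LAB10 ends Monday 19:00 → clear.
LAB4: starts Tuesday 11:00 at or after LAB10 ends Monday 19:00 → clear.
LAB7: starts Tuesday 16:00 at or after LAB10 ends Monday 19:00 → clear.
LAB6: starts Tuesday 21:00 at or after LAB10 ends Monday 19:00 → clear.
LAB9: starts Wednesday 08:00 at or after LAB10 ends Monday 19:00 → clear.
LAB8: starts Wednesday 10:00 at or after LAB10 ends Monday 19:00 → clear.

Yes — the slot is free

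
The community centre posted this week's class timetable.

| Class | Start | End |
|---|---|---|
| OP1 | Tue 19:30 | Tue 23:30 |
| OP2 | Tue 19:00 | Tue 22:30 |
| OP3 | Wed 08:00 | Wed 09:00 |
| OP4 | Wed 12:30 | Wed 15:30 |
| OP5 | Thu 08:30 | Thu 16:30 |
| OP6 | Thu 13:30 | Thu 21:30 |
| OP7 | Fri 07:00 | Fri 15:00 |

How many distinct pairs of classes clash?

2

Sorted by start: OP2, OP1, OP3, OP4, OP5, OP6, OP7.
OP1 starts before OP2 ends → OP2 and OP1 overlap.
OP3 starts after OP2 ends, so nothing later overlaps OP2 either.
OP3 starts after OP1 ends, so nothing later overlaps OP1 either.
OP4 starts after OP3 ends, so nothing later overlaps OP3 either.
OP5 starts after OP4 ends, so nothing later overlaps OP4 either.
OP6 starts before OP5 ends → OP5 and OP6 overlap.
OP7 starts after OP5 ends.
OP7 starts after OP6 ends.
Overlapping pairs: OP1 & OP2, OP5 & OP6 — 2 in total.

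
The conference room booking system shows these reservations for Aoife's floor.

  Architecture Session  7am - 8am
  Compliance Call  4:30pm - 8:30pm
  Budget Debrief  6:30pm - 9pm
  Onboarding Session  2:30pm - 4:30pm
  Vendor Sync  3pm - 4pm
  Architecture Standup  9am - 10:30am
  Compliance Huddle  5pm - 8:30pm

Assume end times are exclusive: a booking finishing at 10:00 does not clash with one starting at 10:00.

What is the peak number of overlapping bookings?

3

Walk through starts and ends in time order (an end at T is processed before a start at T):
7am start Architecture Session → 1
8am end Architecture Session → 0
9am start Architecture Standup → 1
10:30am end Architecture Standup → 0
2:30pm start Onboarding Session → 1
3pm start Vendor Sync → 2
4pm end Vendor Sync → 1
4:30pm end Onboarding Session → 0
4:30pm start Compliance Call → 1
5pm start Compliance Huddle → 2
6:30pm start Budget Debrief → 3
8:30pm end Compliance Call → 2
8:30pm end Compliance Huddle → 1
9pm end Budget Debrief → 0
Peak is 3, at 6:30pm (Budget Debrief, Compliance Call, Compliance Huddle).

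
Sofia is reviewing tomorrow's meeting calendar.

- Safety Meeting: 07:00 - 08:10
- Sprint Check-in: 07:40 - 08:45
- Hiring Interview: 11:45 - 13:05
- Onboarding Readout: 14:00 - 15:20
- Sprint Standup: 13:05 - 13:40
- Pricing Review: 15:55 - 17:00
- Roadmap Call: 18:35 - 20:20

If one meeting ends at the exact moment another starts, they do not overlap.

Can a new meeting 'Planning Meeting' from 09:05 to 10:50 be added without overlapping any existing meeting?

Safety Meeting: ends 08:10 at or before Planning Meeting starts 09:05 → clear.
Sprint Check-in: ends 08:45 at or before Planning Meeting starts 09:05 → clear.
Hiring Interview: starts 11:45 at or after Planning Meeting ends 10:50 → clear.
Sprint Standup: starts 13:05 at or after Planning Meeting ends 10:50 → clear.
Onboarding Readout: starts 14:00 at or after Planning Meeting ends 10:50 → clear.
Pricing Review: starts 15:55 at or after Planning Meeting ends 10:50 → clear.
Roadmap Call: starts 18:35 at or after Planning Meeting ends 10:50 → clear.

Yes — the slot is free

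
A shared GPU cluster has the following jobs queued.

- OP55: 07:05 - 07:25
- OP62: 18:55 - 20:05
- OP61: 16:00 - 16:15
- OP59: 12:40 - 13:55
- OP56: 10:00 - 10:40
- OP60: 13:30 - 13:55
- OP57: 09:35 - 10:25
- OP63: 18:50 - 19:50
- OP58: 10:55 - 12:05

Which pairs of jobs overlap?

OP56 & OP57, OP59 & OP60, OP62 & OP63

Sorted by start: OP55, OP57, OP56, OP58, OP59, OP60, OP61, OP63, OP62.
OP57 starts after OP55 ends; OP55 is clear from here.
OP56 starts before OP57 ends → OP57 and OP56 overlap.
OP58 starts after OP57 ends; OP57 is clear from here.
OP58 starts after OP56 ends; OP56 is clear from here.
OP59 starts after OP58 ends; OP58 is clear from here.
OP60 starts before OP59 ends → OP59 and OP60 overlap.
OP61 starts after OP59 ends; OP59 is clear from here.
OP61 starts after OP60 ends; OP60 is clear from here.
OP63 starts after OP61 ends; OP61 is clear from here.
OP62 starts before OP63 ends → OP63 and OP62 overlap.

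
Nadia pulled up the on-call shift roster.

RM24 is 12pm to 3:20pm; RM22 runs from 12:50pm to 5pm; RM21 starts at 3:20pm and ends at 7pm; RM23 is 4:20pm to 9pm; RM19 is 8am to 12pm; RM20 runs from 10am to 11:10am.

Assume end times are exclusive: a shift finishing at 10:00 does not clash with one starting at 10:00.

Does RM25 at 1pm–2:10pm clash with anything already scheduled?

RM19: ends 12pm at or before RM25 starts 1pm → clear.
RM20: ends 11:10am at or before RM25 starts 1pm → clear.
RM24: starts 12pm before RM25 ends 2:10pm, and ends 3:20pm after RM25 starts 1pm → overlap.
RM22: starts 12:50pm before RM25 ends 2:10pm, and ends 5pm after RM25 starts 1pm → overlap.
RM21: starts 3:20pm at or after RM25 ends 2:10pm → clear.
RM23: starts 4:20pm at or after RM25 ends 2:10pm → clear.
RM25 overlaps RM22, RM24.

Yes — it overlaps RM22, RM24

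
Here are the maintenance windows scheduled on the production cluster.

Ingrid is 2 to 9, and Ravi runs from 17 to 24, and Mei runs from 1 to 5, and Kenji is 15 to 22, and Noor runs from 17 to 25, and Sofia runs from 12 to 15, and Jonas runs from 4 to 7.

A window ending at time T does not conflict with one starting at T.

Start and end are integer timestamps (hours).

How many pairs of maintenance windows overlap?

Sorted by start: Mei, Ingrid, Jonas, Sofia, Kenji, Noor, Ravi.
Ingrid starts before Mei ends → Mei and Ingrid overlap.
Jonas starts before Mei ends → Mei and Jonas overlap.
Sofia starts after Mei ends, so Mei has no further overlaps.
Jonas starts before Ingrid ends → Ingrid and Jonas overlap.
Sofia starts after Ingrid ends, so Ingrid has no further overlaps.
Sofia starts after Jonas ends, so Jonas has no further overlaps.
Kenji starts exactly when Sofia ends (back-to-back, no overlap), so Sofia has no further overlaps.
Noor starts before Kenji ends → Kenji and Noor overlap.
Ravi starts before Kenji ends → Kenji and Ravi overlap.
Ravi starts before Noor ends → Noor and Ravi overlap.
Overlapping pairs: Ingrid & Jonas, Ingrid & Mei, Jonas & Mei, Kenji & Noor, Kenji & Ravi, Noor & Ravi — 6 in total.

6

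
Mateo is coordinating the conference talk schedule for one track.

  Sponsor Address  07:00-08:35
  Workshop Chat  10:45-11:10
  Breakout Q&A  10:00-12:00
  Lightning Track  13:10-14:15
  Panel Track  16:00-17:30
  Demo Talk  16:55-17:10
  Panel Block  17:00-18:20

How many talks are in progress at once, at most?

3

Sort all start/end points and keep a running count:
07:00 start Sponsor Address → 1
08:35 end Sponsor Address → 0
10:00 start Breakout Q&A → 1
10:45 start Workshop Chat → 2
11:10 end Workshop Chat → 1
12:00 end Breakout Q&A → 0
13:10 start Lightning Track → 1
14:15 end Lightning Track → 0
16:00 start Panel Track → 1
16:55 start Demo Talk → 2
17:00 start Panel Block → 3
17:10 end Demo Talk → 2
17:30 end Panel Track → 1
18:20 end Panel Block → 0
Peak is 3, at 17:00 (Demo Talk, Panel Block, Panel Track).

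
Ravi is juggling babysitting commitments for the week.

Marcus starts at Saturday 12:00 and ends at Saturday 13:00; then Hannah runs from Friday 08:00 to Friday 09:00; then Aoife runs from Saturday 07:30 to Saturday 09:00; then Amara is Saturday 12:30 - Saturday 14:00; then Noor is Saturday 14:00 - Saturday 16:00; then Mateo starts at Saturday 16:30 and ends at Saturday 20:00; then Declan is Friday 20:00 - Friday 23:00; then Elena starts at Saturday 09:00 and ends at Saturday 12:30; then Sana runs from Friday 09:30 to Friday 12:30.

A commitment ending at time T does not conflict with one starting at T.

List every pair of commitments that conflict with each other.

Amara & Marcus, Elena & Marcus

Sorted by start: Hannah, Sana, Declan, Aoife, Elena, Marcus, Amara, Noor, Mateo.
Sana starts after Hannah ends; Hannah is clear from here.
Declan starts after Sana ends; Sana is clear from here.
Aoife starts after Declan ends; Declan is clear from here.
Elena starts exactly when Aoife ends (back-to-back, no overlap); Aoife is clear from here.
Marcus starts before Elena ends → Elena and Marcus overlap.
Amara starts exactly when Elena ends (back-to-back, no overlap); Elena is clear from here.
Amara starts before Marcus ends → Marcus and Amara overlap.
Noor starts after Marcus ends; Marcus is clear from here.
Noor starts exactly when Amara ends (back-to-back, no overlap); Amara is clear from here.
Mateo starts after Noor ends.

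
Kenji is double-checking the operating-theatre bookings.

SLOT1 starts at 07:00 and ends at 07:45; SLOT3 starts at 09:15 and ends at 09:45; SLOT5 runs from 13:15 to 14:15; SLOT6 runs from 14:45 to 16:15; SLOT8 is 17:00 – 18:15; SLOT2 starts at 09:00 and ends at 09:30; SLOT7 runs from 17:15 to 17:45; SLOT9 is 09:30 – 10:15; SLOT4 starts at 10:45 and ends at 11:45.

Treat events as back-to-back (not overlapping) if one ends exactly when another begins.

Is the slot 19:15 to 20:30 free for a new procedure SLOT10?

Yes — the slot is free

SLOT1: ends 07:45 at or before SLOT10 starts 19:15 → clear.
SLOT2: ends 09:30 at or before SLOT10 starts 19:15 → clear.
SLOT3: ends 09:45 at or before SLOT10 starts 19:15 → clear.
SLOT9: ends 10:15 at or before SLOT10 starts 19:15 → clear.
SLOT4: ends 11:45 at or before SLOT10 starts 19:15 → clear.
SLOT5: ends 14:15 at or before SLOT10 starts 19:15 → clear.
SLOT6: ends 16:15 at or before SLOT10 starts 19:15 → clear.
SLOT8: ends 18:15 at or before SLOT10 starts 19:15 → clear.
SLOT7: ends 17:45 at or before SLOT10 starts 19:15 → clear.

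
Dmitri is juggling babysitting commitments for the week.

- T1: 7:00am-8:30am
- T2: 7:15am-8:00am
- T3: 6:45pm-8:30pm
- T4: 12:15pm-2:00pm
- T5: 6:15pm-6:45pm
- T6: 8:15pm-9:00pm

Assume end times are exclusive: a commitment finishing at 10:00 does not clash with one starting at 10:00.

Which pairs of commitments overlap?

T1 & T2, T3 & T6

Sorted by start: T1, T2, T4, T5, T3, T6.
T2 starts before T1 ends → T1 and T2 overlap.
T4 starts after T1 ends, so T1 has no further overlaps.
T4 starts after T2 ends, so T2 has no further overlaps.
T5 starts after T4 ends, so T4 has no further overlaps.
T3 starts exactly when T5 ends (back-to-back, no overlap), so T5 has no further overlaps.
T6 starts before T3 ends → T3 and T6 overlap.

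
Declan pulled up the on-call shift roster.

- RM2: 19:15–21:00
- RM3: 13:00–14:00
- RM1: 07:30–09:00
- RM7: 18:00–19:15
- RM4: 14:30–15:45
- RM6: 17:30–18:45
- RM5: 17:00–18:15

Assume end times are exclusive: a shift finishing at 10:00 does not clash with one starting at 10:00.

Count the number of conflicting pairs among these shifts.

Sorted by start: RM1, RM3, RM4, RM5, RM6, RM7, RM2.
RM3 starts after RM1 ends, so RM1 has no further overlaps.
RM4 starts after RM3 ends, so RM3 has no further overlaps.
RM5 starts after RM4 ends, so RM4 has no further overlaps.
RM6 starts before RM5 ends → RM5 and RM6 overlap.
RM7 starts before RM5 ends → RM5 and RM7 overlap.
RM2 starts after RM5 ends.
RM7 starts before RM6 ends → RM6 and RM7 overlap.
RM2 starts after RM6 ends.
RM2 starts exactly when RM7 ends (back-to-back, no overlap).
Overlapping pairs: RM5 & RM6, RM5 & RM7, RM6 & RM7 — 3 in total.

3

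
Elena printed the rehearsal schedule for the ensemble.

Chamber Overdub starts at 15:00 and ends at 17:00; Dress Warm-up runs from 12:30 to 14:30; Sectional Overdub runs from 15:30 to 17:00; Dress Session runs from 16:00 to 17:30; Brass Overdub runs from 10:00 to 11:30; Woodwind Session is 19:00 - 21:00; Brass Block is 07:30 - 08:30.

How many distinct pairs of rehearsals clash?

3

Sorted by start: Brass Block, Brass Overdub, Dress Warm-up, Chamber Overdub, Sectional Overdub, Dress Session, Woodwind Session.
Brass Overdub starts after Brass Block ends, so Brass Block has no further overlaps.
Dress Warm-up starts after Brass Overdub ends, so Brass Overdub has no further overlaps.
Chamber Overdub starts after Dress Warm-up ends, so Dress Warm-up has no further overlaps.
Sectional Overdub starts before Chamber Overdub ends → Chamber Overdub and Sectional Overdub overlap.
Dress Session starts before Chamber Overdub ends → Chamber Overdub and Dress Session overlap.
Woodwind Session starts after Chamber Overdub ends.
Dress Session starts before Sectional Overdub ends → Sectional Overdub and Dress Session overlap.
Woodwind Session starts after Sectional Overdub ends.
Woodwind Session starts after Dress Session ends.
Overlapping pairs: Chamber Overdub & Dress Session, Chamber Overdub & Sectional Overdub, Dress Session & Sectional Overdub — 3 in total.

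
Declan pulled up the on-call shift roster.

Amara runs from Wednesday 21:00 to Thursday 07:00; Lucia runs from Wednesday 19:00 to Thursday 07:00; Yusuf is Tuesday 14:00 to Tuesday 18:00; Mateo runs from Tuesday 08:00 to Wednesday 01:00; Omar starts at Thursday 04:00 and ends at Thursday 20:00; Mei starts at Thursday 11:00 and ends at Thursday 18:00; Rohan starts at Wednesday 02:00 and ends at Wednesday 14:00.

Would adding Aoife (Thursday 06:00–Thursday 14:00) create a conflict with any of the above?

Mateo: ends Wednesday 01:00 at or before Aoife starts Thursday 06:00 → clear.
Yusuf: ends Tuesday 18:00 at or before Aoife starts Thursday 06:00 → clear.
Rohan: ends Wednesday 14:00 at or before Aoife starts Thursday 06:00 → clear.
Lucia: starts Wednesday 19:00 before Aoife ends Thursday 14:00, and ends Thursday 07:00 after Aoife starts Thursday 06:00 → overlap.
Amara: starts Wednesday 21:00 before Aoife ends Thursday 14:00, and ends Thursday 07:00 after Aoife starts Thursday 06:00 → overlap.
Omar: starts Thursday 04:00 before Aoife ends Thursday 14:00, and ends Thursday 20:00 after Aoife starts Thursday 06:00 → overlap.
Mei: starts Thursday 11:00 before Aoife ends Thursday 14:00, and ends Thursday 18:00 after Aoife starts Thursday 06:00 → overlap.
Aoife overlaps Lucia, Mei, Amara, Omar.

Yes — it overlaps Amara, Lucia, Mei, Omar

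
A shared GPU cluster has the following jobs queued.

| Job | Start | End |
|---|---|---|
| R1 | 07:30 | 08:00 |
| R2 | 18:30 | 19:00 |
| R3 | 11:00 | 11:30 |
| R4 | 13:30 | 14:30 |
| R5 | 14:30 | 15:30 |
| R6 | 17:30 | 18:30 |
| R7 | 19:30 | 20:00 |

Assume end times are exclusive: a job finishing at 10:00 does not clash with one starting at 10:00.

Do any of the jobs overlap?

No

Check each pair: they overlap iff neither finishes before the other starts.
Sorted by start: R1, R3, R4, R5, R6, R2, R7.
R3 starts after R1 ends, so R1 has no further overlaps.
R4 starts after R3 ends, so R3 has no further overlaps.
R5 starts exactly when R4 ends (back-to-back, no overlap), so R4 has no further overlaps.
R6 starts after R5 ends, so R5 has no further overlaps.
R2 starts exactly when R6 ends (back-to-back, no overlap), so R6 has no further overlaps.
R7 starts after R2 ends.
Every pair is clear; the schedule has no overlaps.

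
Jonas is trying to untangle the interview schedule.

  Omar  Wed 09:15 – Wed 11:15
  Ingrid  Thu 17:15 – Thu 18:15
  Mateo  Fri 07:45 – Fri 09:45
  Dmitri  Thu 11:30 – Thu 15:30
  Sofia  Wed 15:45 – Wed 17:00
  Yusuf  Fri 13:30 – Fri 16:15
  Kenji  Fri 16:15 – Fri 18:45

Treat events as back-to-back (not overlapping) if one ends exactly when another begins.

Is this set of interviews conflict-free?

Two intervals overlap when each starts before the other ends.
Sorted by start: Omar, Sofia, Dmitri, Ingrid, Mateo, Yusuf, Kenji.
Sofia starts after Omar ends; Omar is clear from here.
Dmitri starts after Sofia ends; Sofia is clear from here.
Ingrid starts after Dmitri ends; Dmitri is clear from here.
Mateo starts after Ingrid ends; Ingrid is clear from here.
Yusuf starts after Mateo ends; Mateo is clear from here.
Kenji starts exactly when Yusuf ends (back-to-back, no overlap).
Every pair is clear; the schedule has no overlaps.

Yes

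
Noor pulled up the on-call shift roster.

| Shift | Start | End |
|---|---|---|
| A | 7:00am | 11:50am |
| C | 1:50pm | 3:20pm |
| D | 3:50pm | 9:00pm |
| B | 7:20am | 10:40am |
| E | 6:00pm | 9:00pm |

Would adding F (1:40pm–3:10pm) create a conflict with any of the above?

Yes — it overlaps C

A: ends 11:50am at or before F starts 1:40pm → clear.
B: ends 10:40am at or before F starts 1:40pm → clear.
C: starts 1:50pm before F ends 3:10pm, and ends 3:20pm after F starts 1:40pm → overlap.
D: starts 3:50pm at or after F ends 3:10pm → clear.
E: starts 6:00pm at or after F ends 3:10pm → clear.
F overlaps C.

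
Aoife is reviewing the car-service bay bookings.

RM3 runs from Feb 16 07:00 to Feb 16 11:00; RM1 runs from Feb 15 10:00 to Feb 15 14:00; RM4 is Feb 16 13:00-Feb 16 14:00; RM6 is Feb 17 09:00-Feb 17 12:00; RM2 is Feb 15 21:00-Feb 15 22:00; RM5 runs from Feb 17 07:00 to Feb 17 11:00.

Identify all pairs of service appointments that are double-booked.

RM5 & RM6

Sorted by start: RM1, RM2, RM3, RM4, RM5, RM6.
RM2 starts after RM1 ends; RM1 is clear from here.
RM3 starts after RM2 ends; RM2 is clear from here.
RM4 starts after RM3 ends; RM3 is clear from here.
RM5 starts after RM4 ends; RM4 is clear from here.
RM6 starts before RM5 ends → RM5 and RM6 overlap.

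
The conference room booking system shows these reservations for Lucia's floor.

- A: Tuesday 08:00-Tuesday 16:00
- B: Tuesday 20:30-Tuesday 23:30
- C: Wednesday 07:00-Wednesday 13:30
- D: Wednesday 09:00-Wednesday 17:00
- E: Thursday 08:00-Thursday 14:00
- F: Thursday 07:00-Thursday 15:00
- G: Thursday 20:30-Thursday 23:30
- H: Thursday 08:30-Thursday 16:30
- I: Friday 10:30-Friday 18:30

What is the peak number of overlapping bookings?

3

Walk through starts and ends in time order (an end at T is processed before a start at T):
Tuesday 08:00 start A → 1
Tuesday 16:00 end A → 0
Tuesday 20:30 start B → 1
Tuesday 23:30 end B → 0
Wednesday 07:00 start C → 1
Wednesday 09:00 start D → 2
Wednesday 13:30 end C → 1
Wednesday 17:00 end D → 0
Thursday 07:00 start F → 1
Thursday 08:00 start E → 2
Thursday 08:30 start H → 3
Thursday 14:00 end E → 2
Thursday 15:00 end F → 1
Thursday 16:30 end H → 0
Thursday 20:30 start G → 1
Thursday 23:30 end G → 0
Friday 10:30 start I → 1
Friday 18:30 end I → 0
Peak is 3, at Thursday 08:30 (E, F, H).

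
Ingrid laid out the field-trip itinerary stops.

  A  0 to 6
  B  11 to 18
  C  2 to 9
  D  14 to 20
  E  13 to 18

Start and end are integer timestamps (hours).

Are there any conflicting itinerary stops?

Yes

Sorted by start: A, C, B, E, D.
C starts before A ends → A and C overlap.
That's a conflict, so the schedule is not conflict-free.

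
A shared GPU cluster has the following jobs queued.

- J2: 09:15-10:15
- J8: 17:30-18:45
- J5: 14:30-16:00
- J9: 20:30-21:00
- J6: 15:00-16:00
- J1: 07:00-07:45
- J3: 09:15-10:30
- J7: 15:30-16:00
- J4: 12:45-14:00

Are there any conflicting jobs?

Yes

Two intervals overlap when each starts before the other ends.
Sorted by start: J1, J2, J3, J4, J5, J6, J7, J8, J9.
J2 starts after J1 ends, so J1 has no further overlaps.
J3 starts before J2 ends → J2 and J3 overlap.
That's a conflict, so the schedule is not conflict-free.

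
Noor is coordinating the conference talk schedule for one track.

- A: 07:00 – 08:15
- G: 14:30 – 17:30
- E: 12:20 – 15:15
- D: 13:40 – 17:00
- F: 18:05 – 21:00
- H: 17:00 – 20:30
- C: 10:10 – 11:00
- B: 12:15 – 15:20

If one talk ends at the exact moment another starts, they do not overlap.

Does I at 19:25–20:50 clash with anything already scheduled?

Yes — it overlaps F, H

A: ends 08:15 at or before I starts 19:25 → clear.
C: ends 11:00 at or before I starts 19:25 → clear.
B: ends 15:20 at or before I starts 19:25 → clear.
E: ends 15:15 at or before I starts 19:25 → clear.
D: ends 17:00 at or before I starts 19:25 → clear.
G: ends 17:30 at or before I starts 19:25 → clear.
H: starts 17:00 before I ends 20:50, and ends 20:30 after I starts 19:25 → overlap.
F: starts 18:05 before I ends 20:50, and ends 21:00 after I starts 19:25 → overlap.
I overlaps F, H.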